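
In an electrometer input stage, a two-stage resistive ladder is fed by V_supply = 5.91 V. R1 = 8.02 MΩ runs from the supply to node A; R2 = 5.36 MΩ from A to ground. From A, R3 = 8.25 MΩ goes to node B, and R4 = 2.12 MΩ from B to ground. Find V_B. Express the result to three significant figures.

V_B ≈ 0.370 V

Looking into the second stage from A: R3 + R4 = 10.37 MΩ appears in parallel with R2.
Effective lower resistance at A: R2 ‖ 10.37 = 3.534 MΩ.
First divider: V_A = V_supply · 3.534/(8.02 + 3.534) = 1.808 V.
Then the unloaded second divider: V_B = V_A × R4/(R3+R4) = 1.808 × 0.2044 = 0.3695 V.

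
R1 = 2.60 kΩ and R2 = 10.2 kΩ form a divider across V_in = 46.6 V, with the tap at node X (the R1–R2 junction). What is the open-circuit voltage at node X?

V_th is the unloaded tap voltage: V_in · R2/(R1+R2) = 46.6 × 0.7969 = 37.13 V.

V_th ≈ 37.1 V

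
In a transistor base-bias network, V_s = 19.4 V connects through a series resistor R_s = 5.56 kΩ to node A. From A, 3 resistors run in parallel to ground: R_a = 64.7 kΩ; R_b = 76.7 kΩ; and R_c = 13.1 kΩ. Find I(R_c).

I ≈ 0.936 mA

Combine the parallel branches: R_p = (1/64.7 + 1/76.7 + 1/13.1)⁻¹ = 9.539 kΩ.
V_A by voltage divider: V_A = 19.4 × 9.539/(5.56 + 9.539) = 12.26 V.
Branch current I = V_A/R_c = 12.26/13.1 = 0.9356 mA.
(Check via current divider: I_total = 1.285 mA; share G_k/ΣG = 0.7282 → same result.)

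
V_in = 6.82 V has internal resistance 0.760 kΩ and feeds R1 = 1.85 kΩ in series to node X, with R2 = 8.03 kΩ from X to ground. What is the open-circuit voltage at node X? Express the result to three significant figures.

V_th ≈ 5.15 V

R1' = 0.760 + 1.85 = 2.610 kΩ (source resistance + R1).
With X open, the divider is unloaded: V_th = 6.82 × 8.03/10.64 = 5.147 V.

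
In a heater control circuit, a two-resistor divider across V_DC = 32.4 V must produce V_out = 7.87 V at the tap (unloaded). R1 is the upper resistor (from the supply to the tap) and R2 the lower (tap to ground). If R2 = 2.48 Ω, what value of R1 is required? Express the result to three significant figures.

V_out/V_DC = R2/(R1+R2) = 0.2429.
So R1 = R2 · (V_DC/V_out − 1) = 2.48 × (32.4/7.87 − 1) = 2.48 × 3.117 = 7.730 Ω.

R1 ≈ 7.73 Ω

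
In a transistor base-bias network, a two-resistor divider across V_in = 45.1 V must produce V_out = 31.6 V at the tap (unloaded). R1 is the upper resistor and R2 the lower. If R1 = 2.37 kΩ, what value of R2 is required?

R2 ≈ 5.55 kΩ

V_out/V_in = R2/(R1+R2) = 0.7007.
Rearranging, R2 = R1·k/(1−k) = 2.37 × 2.341 = 5.548 kΩ.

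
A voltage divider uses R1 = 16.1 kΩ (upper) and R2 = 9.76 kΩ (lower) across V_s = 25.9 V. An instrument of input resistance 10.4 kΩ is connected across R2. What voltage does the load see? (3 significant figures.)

V_out ≈ 6.17 V

The load sits in parallel with R2, giving an effective lower resistance R2' = R2·R_L/(R2+R_L) = 5.035 kΩ.
Voltage divider with the loaded lower leg: V_out = 25.9 × 5.035/(16.1 + 5.035) = 25.9 × 0.2382 = 6.170 V.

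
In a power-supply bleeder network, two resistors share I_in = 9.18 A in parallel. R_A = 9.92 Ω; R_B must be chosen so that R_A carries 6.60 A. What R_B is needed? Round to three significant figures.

Two-branch current divider: I_A = I_in · R_B/(R_A + R_B).
With f = 0.7190, R_B = R_A · f/(1−f) = 9.92 × 2.558 = 25.38 Ω.

R_B ≈ 25.4 Ω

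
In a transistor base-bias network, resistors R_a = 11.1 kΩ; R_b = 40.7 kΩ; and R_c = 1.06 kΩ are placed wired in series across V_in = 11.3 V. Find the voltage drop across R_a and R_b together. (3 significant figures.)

V ≈ 11.1 V

Total series resistance ΣR = 11.1 + 40.7 + 1.06 = 52.86 kΩ.
R_{R_a..R_b} = 11.1 + 40.7 = 51.80 kΩ.
By the voltage-divider rule, V = 11.3 × 51.80/52.86 = 11.07 V.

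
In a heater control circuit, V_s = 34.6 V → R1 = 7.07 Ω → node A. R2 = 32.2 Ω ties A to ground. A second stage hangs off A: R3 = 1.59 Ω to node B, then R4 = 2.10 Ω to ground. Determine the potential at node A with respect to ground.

V_A ≈ 11.0 V

Node A sees R2 in parallel with the series input of stage 2, R3 + R4 = 3.690 Ω.
Effective lower resistance at A: R2 ‖ 3.690 = 3.311 Ω.
So V_A = 34.6 × 0.3189 = 11.03 V.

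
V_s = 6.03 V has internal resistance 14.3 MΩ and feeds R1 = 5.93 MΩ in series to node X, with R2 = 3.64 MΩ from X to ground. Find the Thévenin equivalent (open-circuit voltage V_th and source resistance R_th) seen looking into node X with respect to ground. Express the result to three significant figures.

R1' = 14.3 + 5.93 = 20.23 MΩ (source resistance + R1).
V_th is the unloaded tap voltage: V_s · R2/(R1'+R2) = 6.03 × 0.1525 = 0.9195 V.
With V_s suppressed (replaced by a short), R_th = R1' ‖ R2 = (20.23 × 3.64)/(20.23 + 3.64) = 3.085 MΩ.

V_th ≈ 0.920 V, R_th ≈ 3.08 MΩ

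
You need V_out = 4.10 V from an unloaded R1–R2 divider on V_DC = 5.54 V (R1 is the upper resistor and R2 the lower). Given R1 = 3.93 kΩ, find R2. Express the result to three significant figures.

R2 ≈ 11.2 kΩ

V_out/V_DC = R2/(R1+R2) = 0.7401.
R2 = R1 · 0.7401/(1 − 0.7401) = 11.19 kΩ.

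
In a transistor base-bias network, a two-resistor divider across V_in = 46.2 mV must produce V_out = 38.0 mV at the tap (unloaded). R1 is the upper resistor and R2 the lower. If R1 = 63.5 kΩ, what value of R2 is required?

The divider ratio is R2/(R1+R2) = 38.0/46.2 = 0.8225.
Rearranging, R2 = R1·k/(1−k) = 63.5 × 4.634 = 294.3 kΩ.

R2 ≈ 294 kΩ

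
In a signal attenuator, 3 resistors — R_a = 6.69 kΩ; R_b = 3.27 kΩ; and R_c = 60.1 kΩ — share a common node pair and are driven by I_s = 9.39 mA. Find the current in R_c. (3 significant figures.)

Conductances: ΣG = 1/6.69 + 1/3.27 + 1/60.1 = 0.4719 (1/kΩ).
By the current-divider rule, I = I_s · G_k/ΣG = 9.39 × 0.03526 = 0.3311 mA.

I ≈ 0.331 mA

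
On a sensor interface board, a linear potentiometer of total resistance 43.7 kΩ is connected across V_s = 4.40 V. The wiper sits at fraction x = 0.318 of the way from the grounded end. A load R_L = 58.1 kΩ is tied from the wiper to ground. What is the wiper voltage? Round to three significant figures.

Split the track: R_lower = x·R_p = 13.90 kΩ, R_upper = (1−x)·R_p = 29.80 kΩ.
(x·R_p) ‖ R_L = 11.21 kΩ.
Then V_out = V_s · 11.21/(29.80 + 11.21) = 1.203 V.

V_out ≈ 1.20 V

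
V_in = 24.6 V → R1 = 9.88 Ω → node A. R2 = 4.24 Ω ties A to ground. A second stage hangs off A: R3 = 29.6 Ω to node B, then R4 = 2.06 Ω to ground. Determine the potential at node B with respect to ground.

V_B ≈ 0.439 V

The second stage (R3 + R4 = 31.66 Ω) loads node A in parallel with R2.
Effective lower resistance at A: R2 ‖ 31.66 = 3.739 Ω.
V_A = 24.6 × 3.739/(9.88 + 3.739) = 6.754 V.
V_B = V_A × 0.06507 = 0.4395 V.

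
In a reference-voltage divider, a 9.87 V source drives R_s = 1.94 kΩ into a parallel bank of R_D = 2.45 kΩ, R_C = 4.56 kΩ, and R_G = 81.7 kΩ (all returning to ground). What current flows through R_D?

Equivalent of the parallel group: R_p = 1.563 kΩ.
V_A by voltage divider: V_A = 9.87 × 1.563/(1.94 + 1.563) = 4.404 V.
Branch current I = V_A/R_D = 4.404/2.45 = 1.798 mA.

I ≈ 1.80 mA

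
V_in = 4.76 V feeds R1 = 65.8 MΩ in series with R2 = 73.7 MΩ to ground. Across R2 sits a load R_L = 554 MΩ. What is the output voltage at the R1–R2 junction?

V_out ≈ 2.37 V

First combine the lower leg with the load: R2 ‖ R_L = 65.05 MΩ.
Now apply the divider: V_out = 4.76 × 0.4971 = 2.366 V.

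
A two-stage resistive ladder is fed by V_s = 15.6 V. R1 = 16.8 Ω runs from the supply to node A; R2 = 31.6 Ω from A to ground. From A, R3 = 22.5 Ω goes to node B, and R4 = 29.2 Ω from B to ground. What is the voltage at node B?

Node A sees R2 in parallel with the series input of stage 2, R3 + R4 = 51.70 Ω.
R2 ‖ (R3+R4) = 19.61 Ω.
First divider: V_A = V_s · 19.61/(16.8 + 19.61) = 8.402 V.
Stage 2 is unloaded, so V_B = V_A · R4/(R3+R4) = 8.402 × 29.2/51.70 = 4.746 V.

V_B ≈ 4.75 V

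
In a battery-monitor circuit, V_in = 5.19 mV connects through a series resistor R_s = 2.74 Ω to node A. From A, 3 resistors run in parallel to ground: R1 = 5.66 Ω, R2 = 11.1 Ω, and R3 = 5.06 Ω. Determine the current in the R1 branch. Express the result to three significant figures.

I ≈ 0.404 mA

Combine the parallel branches: R_p = (1/5.66 + 1/11.1 + 1/5.06)⁻¹ = 2.153 Ω.
V_A = 5.19 × 2.153/4.893 = 2.284 mV.
I(R1) = V_A / R1 = 2.284/5.66 = 0.4035 mA.
(Check via current divider: I_total = 1.061 mA; share G_k/ΣG = 0.3804 → same result.)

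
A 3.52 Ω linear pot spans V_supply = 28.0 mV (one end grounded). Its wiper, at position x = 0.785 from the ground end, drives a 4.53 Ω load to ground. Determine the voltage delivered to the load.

V_out ≈ 19.4 mV

Split the track: R_lower = x·R_p = 2.763 Ω, R_upper = (1−x)·R_p = 0.7568 Ω.
R_L loads the lower segment: effective lower R = 1.716 Ω.
Loaded-divider output: V_out = 28.0 × 0.6940 = 19.43 mV.
(Unloaded: V_out = x·V_supply = 22.0 mV.)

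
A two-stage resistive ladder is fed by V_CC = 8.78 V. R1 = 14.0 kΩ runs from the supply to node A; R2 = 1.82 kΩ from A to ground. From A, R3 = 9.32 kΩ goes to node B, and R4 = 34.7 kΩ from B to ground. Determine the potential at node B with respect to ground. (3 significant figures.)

The second stage (R3 + R4 = 44.02 kΩ) loads node A in parallel with R2.
R2 ‖ (R3+R4) = 1.748 kΩ.
So V_A = 8.78 × 0.1110 = 0.9744 V.
Then the unloaded second divider: V_B = V_A × R4/(R3+R4) = 0.9744 × 0.7883 = 0.7681 V.

V_B ≈ 0.768 V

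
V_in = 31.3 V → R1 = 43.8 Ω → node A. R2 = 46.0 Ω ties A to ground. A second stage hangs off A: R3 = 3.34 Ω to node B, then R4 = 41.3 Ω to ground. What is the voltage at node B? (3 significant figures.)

V_B ≈ 9.87 V

The second stage (R3 + R4 = 44.64 Ω) loads node A in parallel with R2.
R2 ‖ (R3+R4) = 22.65 Ω.
V_A = 31.3 × 22.65/(43.8 + 22.65) = 10.67 V.
V_B = V_A × 0.9252 = 9.872 V.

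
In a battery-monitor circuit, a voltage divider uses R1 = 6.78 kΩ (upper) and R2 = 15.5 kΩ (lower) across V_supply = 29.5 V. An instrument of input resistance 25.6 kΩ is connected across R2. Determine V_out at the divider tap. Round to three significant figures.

The load sits in parallel with R2, giving an effective lower resistance R2' = R2·R_L/(R2+R_L) = 9.655 kΩ.
Voltage divider with the loaded lower leg: V_out = 29.5 × 9.655/(6.78 + 9.655) = 29.5 × 0.5875 = 17.33 V.

V_out ≈ 17.3 V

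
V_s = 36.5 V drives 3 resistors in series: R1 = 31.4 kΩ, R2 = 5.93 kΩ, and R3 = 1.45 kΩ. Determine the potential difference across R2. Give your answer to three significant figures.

V ≈ 5.58 V

Total series resistance ΣR = 31.4 + 5.93 + 1.45 = 38.78 kΩ.
Voltage divider: V = V_s · (5.930 / 38.78) = 36.5 × 0.1529 = 5.581 V.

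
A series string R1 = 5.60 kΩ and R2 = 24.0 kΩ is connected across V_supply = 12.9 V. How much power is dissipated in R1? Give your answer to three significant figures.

ΣR = 29.60 kΩ → I = 12.9/29.60 = 0.4358 mA.
P(R1) = I²·R1 = (0.4358)² × 5.60 = 1.064 mW.

P ≈ 1.06 mW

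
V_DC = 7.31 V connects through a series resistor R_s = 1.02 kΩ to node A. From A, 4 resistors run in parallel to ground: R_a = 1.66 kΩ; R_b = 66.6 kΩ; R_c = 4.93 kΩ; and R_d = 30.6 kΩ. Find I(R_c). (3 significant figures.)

I ≈ 0.793 mA

Equivalent of the parallel group: R_p = 1.172 kΩ.
V_A = 7.31 × 1.172/2.192 = 3.909 V.
Branch current I = V_A/R_c = 3.909/4.93 = 0.7929 mA.
(Equivalently: I_total = 3.334 mA, then current-divider fraction G_k/ΣG = 0.2378.)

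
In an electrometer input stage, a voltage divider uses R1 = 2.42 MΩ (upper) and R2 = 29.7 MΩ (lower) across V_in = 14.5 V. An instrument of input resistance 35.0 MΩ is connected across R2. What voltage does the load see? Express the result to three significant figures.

First combine the lower leg with the load: R2 ‖ R_L = 16.07 MΩ.
Now apply the divider: V_out = 14.5 × 0.8691 = 12.60 V.
(Unloaded it would be 13.4 V; the load pulls it down.)

V_out ≈ 12.6 V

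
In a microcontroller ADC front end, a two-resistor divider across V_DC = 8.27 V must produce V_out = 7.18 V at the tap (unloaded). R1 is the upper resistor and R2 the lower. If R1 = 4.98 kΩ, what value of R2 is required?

R2 ≈ 32.8 kΩ

V_out/V_DC = R2/(R1+R2) = 0.8682.
R2 = R1 · 0.8682/(1 − 0.8682) = 32.80 kΩ.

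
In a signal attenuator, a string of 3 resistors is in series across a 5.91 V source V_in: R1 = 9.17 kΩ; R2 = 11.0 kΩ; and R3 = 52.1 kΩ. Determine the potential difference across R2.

V ≈ 0.900 V

Series total: ΣR = 9.17 + 11.0 + 52.1 = 72.27 kΩ.
By the voltage-divider rule, V = 5.91 × 11.00/72.27 = 0.8995 V.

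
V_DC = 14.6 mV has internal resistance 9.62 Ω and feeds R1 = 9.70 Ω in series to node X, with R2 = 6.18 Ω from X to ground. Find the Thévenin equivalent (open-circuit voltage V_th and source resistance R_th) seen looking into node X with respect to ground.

V_th ≈ 3.54 mV, R_th ≈ 4.68 Ω

R1' = 9.62 + 9.70 = 19.32 Ω (source resistance + R1).
Open-circuit (no load on X): V_th = V_DC · R2/(R1' + R2) = 14.6 × 6.18/(19.32 + 6.18) = 3.538 mV.
Zeroing V_DC shorts the top of R1' to ground, so R_th = R1' ‖ R2 = 4.682 Ω.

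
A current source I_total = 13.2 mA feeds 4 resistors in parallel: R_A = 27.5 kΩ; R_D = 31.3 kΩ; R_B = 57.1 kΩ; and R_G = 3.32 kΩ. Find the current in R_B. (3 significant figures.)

I ≈ 0.597 mA

Conductances: ΣG = 1/27.5 + 1/31.3 + 1/57.1 + 1/3.32 = 0.3870 (1/kΩ).
R_B takes the fraction G_k/ΣG = 0.01751/0.3870 = 0.04525, so I = 13.2 × 0.04525 = 0.5973 mA.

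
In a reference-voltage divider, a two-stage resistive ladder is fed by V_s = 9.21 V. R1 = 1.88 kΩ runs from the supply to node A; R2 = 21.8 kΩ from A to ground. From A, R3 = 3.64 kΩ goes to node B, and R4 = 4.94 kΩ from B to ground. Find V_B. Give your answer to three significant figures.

Node A sees R2 in parallel with the series input of stage 2, R3 + R4 = 8.580 kΩ.
R2 ‖ (R3+R4) = 6.157 kΩ.
V_A = 9.21 × 6.157/(1.88 + 6.157) = 7.056 V.
Stage 2 is unloaded, so V_B = V_A · R4/(R3+R4) = 7.056 × 4.94/8.580 = 4.062 V.

V_B ≈ 4.06 V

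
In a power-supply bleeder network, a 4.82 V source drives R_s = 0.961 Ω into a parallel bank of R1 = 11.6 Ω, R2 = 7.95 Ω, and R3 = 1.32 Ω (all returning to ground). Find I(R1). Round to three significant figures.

I ≈ 0.215 A

Equivalent of the parallel group: R_p = 1.031 Ω.
V_A by voltage divider: V_A = 4.82 × 1.031/(0.961 + 1.031) = 2.495 V.
Branch current I = V_A/R1 = 2.495/11.6 = 0.2151 A.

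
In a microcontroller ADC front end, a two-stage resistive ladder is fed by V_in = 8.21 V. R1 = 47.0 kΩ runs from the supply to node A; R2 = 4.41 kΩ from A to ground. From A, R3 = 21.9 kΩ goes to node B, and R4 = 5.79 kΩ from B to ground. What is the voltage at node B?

The second stage (R3 + R4 = 27.69 kΩ) loads node A in parallel with R2.
Effective lower resistance at A: R2 ‖ 27.69 = 3.804 kΩ.
So V_A = 8.21 × 0.07488 = 0.6148 V.
V_B = V_A × 0.2091 = 0.1285 V.

V_B ≈ 0.129 V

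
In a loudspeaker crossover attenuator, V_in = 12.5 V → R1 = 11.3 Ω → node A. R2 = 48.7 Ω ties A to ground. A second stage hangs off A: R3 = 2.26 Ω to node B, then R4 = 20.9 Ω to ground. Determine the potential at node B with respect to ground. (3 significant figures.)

The second stage (R3 + R4 = 23.16 Ω) loads node A in parallel with R2.
Effective lower resistance at A: R2 ‖ 23.16 = 15.70 Ω.
First divider: V_A = V_in · 15.70/(11.3 + 15.70) = 7.268 V.
Then the unloaded second divider: V_B = V_A × R4/(R3+R4) = 7.268 × 0.9024 = 6.558 V.

V_B ≈ 6.56 V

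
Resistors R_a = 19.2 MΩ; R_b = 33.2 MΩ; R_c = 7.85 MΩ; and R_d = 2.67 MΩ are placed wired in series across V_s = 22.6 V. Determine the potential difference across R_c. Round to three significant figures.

V ≈ 2.82 V

Series total: ΣR = 19.2 + 33.2 + 7.85 + 2.67 = 62.92 MΩ.
V = V_s · R/ΣR = 22.6 × 0.1248 = 2.820 V.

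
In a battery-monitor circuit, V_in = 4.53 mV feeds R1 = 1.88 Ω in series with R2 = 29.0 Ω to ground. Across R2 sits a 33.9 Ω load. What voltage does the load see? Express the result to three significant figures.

V_out ≈ 4.04 mV

The load sits in parallel with R2, giving an effective lower resistance R2' = R2·R_L/(R2+R_L) = 15.63 Ω.
Voltage divider with the loaded lower leg: V_out = 4.53 × 15.63/(1.88 + 15.63) = 4.53 × 0.8926 = 4.044 mV.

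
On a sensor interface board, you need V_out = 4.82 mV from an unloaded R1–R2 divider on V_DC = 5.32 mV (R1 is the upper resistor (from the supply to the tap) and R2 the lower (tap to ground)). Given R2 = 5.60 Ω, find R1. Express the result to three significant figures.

R1 ≈ 0.581 Ω

The divider ratio is R2/(R1+R2) = 4.82/5.32 = 0.9060.
R1 = R2·(1/k − 1) = 5.60 × 0.1037 = 0.5809 Ω.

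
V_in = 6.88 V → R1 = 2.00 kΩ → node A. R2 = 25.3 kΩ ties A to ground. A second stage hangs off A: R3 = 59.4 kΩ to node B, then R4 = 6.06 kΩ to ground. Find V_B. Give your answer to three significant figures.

V_B ≈ 0.574 V

The second stage (R3 + R4 = 65.46 kΩ) loads node A in parallel with R2.
Effective lower resistance at A: R2 ‖ 65.46 = 18.25 kΩ.
So V_A = 6.88 × 0.9012 = 6.200 V.
Then the unloaded second divider: V_B = V_A × R4/(R3+R4) = 6.200 × 0.09258 = 0.5740 V.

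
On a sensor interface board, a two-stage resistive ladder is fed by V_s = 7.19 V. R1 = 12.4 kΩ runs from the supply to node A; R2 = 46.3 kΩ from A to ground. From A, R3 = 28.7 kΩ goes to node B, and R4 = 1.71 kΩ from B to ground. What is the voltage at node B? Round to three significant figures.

V_B ≈ 0.241 V

Looking into the second stage from A: R3 + R4 = 30.41 kΩ appears in parallel with R2.
Effective lower resistance at A: R2 ‖ 30.41 = 18.35 kΩ.
V_A = 7.19 × 18.35/(12.4 + 18.35) = 4.291 V.
Then the unloaded second divider: V_B = V_A × R4/(R3+R4) = 4.291 × 0.05623 = 0.2413 V.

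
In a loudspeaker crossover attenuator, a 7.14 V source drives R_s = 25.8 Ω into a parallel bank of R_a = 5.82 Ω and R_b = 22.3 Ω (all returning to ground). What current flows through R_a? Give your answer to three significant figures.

Parallel bank: R_p = 1/(1/5.82 + 1/22.3) = 4.615 Ω.
V_A = 7.14 × 4.615/30.42 = 1.083 V.
Branch current I = V_A/R_a = 1.083/5.82 = 0.1862 A.

I ≈ 0.186 A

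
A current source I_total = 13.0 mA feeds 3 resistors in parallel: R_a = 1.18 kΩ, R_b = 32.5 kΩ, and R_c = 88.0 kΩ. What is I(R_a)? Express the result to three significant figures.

Conductances: ΣG = 1/1.18 + 1/32.5 + 1/88.0 = 0.8896 (1/kΩ).
Current divider: I(R_a) = I_total · G_k/ΣG = 13.0 × (0.8475/0.8896) = 13.0 × 0.9526 = 12.38 mA.

I ≈ 12.4 mA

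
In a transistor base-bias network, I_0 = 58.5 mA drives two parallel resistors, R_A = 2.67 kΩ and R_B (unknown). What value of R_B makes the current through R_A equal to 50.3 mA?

The fraction through R_A equals R_B/(R_A+R_B).
50.3/58.5 = R_B/(R_A + R_B) → R_B = R_A · (0.8598)/(1 − 0.8598) = 2.67 × 6.134 = 16.38 kΩ.

R_B ≈ 16.4 kΩ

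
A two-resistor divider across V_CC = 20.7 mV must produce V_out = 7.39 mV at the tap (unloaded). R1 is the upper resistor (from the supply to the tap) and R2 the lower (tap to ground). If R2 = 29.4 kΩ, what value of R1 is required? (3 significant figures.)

R1 ≈ 53.0 kΩ

V_out/V_CC = R2/(R1+R2) = 0.3570.
So R1 = R2 · (V_CC/V_out − 1) = 29.4 × (20.7/7.39 − 1) = 29.4 × 1.801 = 52.95 kΩ.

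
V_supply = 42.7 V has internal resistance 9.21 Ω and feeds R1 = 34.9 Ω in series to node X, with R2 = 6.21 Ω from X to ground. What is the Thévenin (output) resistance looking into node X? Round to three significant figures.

R1' = 9.21 + 34.9 = 44.11 Ω (source resistance + R1).
Zeroing V_supply shorts the top of R1' to ground, so R_th = R1' ‖ R2 = 5.444 Ω.

R_th ≈ 5.44 Ω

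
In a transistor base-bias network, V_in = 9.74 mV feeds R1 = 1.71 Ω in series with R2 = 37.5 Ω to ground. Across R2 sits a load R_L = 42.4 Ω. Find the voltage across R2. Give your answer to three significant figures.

V_out ≈ 8.97 mV

First combine the lower leg with the load: R2 ‖ R_L = 19.90 Ω.
Now apply the divider: V_out = 9.74 × 0.9209 = 8.969 mV.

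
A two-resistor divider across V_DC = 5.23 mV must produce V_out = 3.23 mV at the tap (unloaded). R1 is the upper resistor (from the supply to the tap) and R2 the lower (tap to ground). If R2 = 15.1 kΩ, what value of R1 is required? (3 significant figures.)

R1 ≈ 9.35 kΩ

Required fraction k = V_out/V_DC = 0.6176.
R1 = R2·(1/k − 1) = 15.1 × 0.6192 = 9.350 kΩ.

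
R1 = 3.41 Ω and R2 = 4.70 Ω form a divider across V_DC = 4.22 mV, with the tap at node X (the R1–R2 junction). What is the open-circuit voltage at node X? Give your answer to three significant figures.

Open-circuit (no load on X): V_th = V_DC · R2/(R1 + R2) = 4.22 × 4.70/(3.410 + 4.70) = 2.446 mV.

V_th ≈ 2.45 mV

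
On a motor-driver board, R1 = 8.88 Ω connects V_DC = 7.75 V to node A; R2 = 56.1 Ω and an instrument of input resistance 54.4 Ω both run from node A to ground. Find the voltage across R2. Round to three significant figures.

V_out ≈ 5.86 V

The load sits in parallel with R2, giving an effective lower resistance R2' = R2·R_L/(R2+R_L) = 27.62 Ω.
Now apply the divider: V_out = 7.75 × 0.7567 = 5.864 V.
(Unloaded it would be 6.69 V; the load pulls it down.)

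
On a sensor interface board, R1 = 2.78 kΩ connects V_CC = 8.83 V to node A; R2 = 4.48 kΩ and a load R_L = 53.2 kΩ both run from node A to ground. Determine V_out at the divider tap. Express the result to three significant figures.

The load sits in parallel with R2, giving an effective lower resistance R2' = R2·R_L/(R2+R_L) = 4.132 kΩ.
Voltage divider with the loaded lower leg: V_out = 8.83 × 4.132/(2.78 + 4.132) = 8.83 × 0.5978 = 5.279 V.

V_out ≈ 5.28 V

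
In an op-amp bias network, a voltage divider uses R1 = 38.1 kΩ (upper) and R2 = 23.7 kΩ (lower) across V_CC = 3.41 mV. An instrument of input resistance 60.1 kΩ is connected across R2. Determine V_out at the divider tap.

R2 ‖ R_L = (23.7 × 60.1)/(23.7 + 60.1) = 17.00 kΩ.
Now apply the divider: V_out = 3.41 × 0.3085 = 1.052 mV.
(Unloaded it would be 1.31 mV; the load pulls it down.)

V_out ≈ 1.05 mV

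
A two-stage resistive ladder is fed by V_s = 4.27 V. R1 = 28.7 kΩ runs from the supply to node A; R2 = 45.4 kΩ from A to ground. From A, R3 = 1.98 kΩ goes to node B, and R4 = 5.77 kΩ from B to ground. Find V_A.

V_A ≈ 0.800 V

Looking into the second stage from A: R3 + R4 = 7.750 kΩ appears in parallel with R2.
Effective lower resistance at A: R2 ‖ 7.750 = 6.620 kΩ.
First divider: V_A = V_s · 6.620/(28.7 + 6.620) = 0.8003 V.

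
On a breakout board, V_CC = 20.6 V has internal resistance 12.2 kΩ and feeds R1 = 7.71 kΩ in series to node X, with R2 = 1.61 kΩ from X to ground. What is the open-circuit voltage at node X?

V_th ≈ 1.54 V

R1' = 12.2 + 7.71 = 19.91 kΩ (source resistance + R1).
With X open, the divider is unloaded: V_th = 20.6 × 1.61/21.52 = 1.541 V.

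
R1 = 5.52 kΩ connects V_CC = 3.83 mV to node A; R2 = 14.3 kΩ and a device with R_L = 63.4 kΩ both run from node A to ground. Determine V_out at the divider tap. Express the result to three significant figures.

First combine the lower leg with the load: R2 ‖ R_L = 11.67 kΩ.
Voltage divider with the loaded lower leg: V_out = 3.83 × 11.67/(5.52 + 11.67) = 3.83 × 0.6788 = 2.600 mV.

V_out ≈ 2.60 mV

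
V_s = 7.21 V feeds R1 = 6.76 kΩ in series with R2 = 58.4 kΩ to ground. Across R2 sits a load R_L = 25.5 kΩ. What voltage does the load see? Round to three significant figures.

V_out ≈ 5.22 V

R2 ‖ R_L = (58.4 × 25.5)/(58.4 + 25.5) = 17.75 kΩ.
Voltage divider with the loaded lower leg: V_out = 7.21 × 17.75/(6.76 + 17.75) = 7.21 × 0.7242 = 5.221 V.
(Unloaded it would be 6.46 V; the load pulls it down.)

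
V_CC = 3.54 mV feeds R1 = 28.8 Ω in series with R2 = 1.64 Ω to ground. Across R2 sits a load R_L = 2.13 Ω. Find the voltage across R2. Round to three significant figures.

V_out ≈ 0.110 mV

R2 ‖ R_L = (1.64 × 2.13)/(1.64 + 2.13) = 0.9266 Ω.
Voltage divider with the loaded lower leg: V_out = 3.54 × 0.9266/(28.8 + 0.9266) = 3.54 × 0.03117 = 0.1103 mV.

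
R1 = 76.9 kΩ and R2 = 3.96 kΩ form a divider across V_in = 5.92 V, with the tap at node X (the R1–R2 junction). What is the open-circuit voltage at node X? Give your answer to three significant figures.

V_th ≈ 0.290 V

With X open, the divider is unloaded: V_th = 5.92 × 3.96/80.86 = 0.2899 V.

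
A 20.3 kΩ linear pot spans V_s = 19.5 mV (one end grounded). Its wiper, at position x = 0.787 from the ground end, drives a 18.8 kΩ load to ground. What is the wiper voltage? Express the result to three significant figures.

V_out ≈ 13.0 mV

The pot divides into 4.324 kΩ above the wiper and 15.98 kΩ below.
(x·R_p) ‖ R_L = 8.637 kΩ.
Then V_out = V_s · 8.637/(4.324 + 8.637) = 12.99 mV.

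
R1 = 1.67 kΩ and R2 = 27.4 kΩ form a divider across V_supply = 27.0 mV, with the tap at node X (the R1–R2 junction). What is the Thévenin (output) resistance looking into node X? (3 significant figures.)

R_th ≈ 1.57 kΩ

Zeroing V_supply shorts the top of R1 to ground, so R_th = R1 ‖ R2 = 1.574 kΩ.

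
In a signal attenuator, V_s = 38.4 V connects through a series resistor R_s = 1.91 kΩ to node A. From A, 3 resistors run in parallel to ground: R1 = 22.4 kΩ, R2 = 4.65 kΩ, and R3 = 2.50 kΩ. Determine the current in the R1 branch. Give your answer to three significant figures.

Combine the parallel branches: R_p = (1/22.4 + 1/4.65 + 1/2.50)⁻¹ = 1.516 kΩ.
V_A by voltage divider: V_A = 38.4 × 1.516/(1.91 + 1.516) = 16.99 V.
I(R1) = V_A / R1 = 16.99/22.4 = 0.7585 mA.
(Check via current divider: I_total = 11.21 mA; share G_k/ΣG = 0.06767 → same result.)

I ≈ 0.759 mA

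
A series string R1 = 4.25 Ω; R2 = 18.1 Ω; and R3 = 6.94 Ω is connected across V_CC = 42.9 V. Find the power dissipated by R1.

P ≈ 9.12 W

ΣR = 29.29 Ω → I = 42.9/29.29 = 1.465 A.
V(R1) = I·R = 6.225 V; P = V·I = 6.225 × 1.465 = 9.117 W.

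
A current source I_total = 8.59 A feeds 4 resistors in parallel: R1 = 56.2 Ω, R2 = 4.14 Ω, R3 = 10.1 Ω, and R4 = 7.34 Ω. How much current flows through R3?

Conductances: ΣG = 1/56.2 + 1/4.14 + 1/10.1 + 1/7.34 = 0.4946 (1/Ω).
R3 takes the fraction G_k/ΣG = 0.09901/0.4946 = 0.2002, so I = 8.59 × 0.2002 = 1.720 A.

I ≈ 1.72 A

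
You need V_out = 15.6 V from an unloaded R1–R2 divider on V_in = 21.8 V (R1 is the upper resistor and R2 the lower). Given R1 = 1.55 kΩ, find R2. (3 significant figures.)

R2 ≈ 3.90 kΩ

Required fraction k = V_out/V_in = 0.7156.
So R2 = R1 · V_out/(V_in − V_out) = 1.55 × 15.6/(21.8 − 15.6) = 1.55 × 2.516 = 3.900 kΩ.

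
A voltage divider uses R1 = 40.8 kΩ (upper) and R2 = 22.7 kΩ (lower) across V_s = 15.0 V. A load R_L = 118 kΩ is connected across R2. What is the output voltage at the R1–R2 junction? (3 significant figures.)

R2 ‖ R_L = (22.7 × 118)/(22.7 + 118) = 19.04 kΩ.
Voltage divider with the loaded lower leg: V_out = 15.0 × 19.04/(40.8 + 19.04) = 15.0 × 0.3182 = 4.772 V.

V_out ≈ 4.77 V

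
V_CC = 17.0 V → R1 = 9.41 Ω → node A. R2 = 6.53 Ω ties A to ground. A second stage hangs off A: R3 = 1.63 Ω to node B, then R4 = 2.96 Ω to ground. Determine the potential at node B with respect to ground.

Looking into the second stage from A: R3 + R4 = 4.590 Ω appears in parallel with R2.
R2 ‖ (R3+R4) = 2.695 Ω.
So V_A = 17.0 × 0.2227 = 3.785 V.
V_B = V_A × 0.6449 = 2.441 V.

V_B ≈ 2.44 V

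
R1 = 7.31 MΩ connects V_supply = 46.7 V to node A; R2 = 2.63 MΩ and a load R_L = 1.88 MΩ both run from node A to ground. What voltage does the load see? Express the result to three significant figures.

V_out ≈ 6.09 V

The load sits in parallel with R2, giving an effective lower resistance R2' = R2·R_L/(R2+R_L) = 1.096 MΩ.
Voltage divider with the loaded lower leg: V_out = 46.7 × 1.096/(7.31 + 1.096) = 46.7 × 0.1304 = 6.090 V.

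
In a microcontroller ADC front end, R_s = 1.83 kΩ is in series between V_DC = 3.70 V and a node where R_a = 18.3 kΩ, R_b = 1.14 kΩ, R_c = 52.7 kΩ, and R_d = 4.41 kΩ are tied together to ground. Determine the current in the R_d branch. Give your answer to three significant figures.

I ≈ 0.266 mA

Equivalent of the parallel group: R_p = 0.8492 kΩ.
V_A = 3.70 × 0.8492/2.679 = 1.173 V.
Branch current I = V_A/R_d = 1.173/4.41 = 0.2659 mA.
(Check via current divider: I_total = 1.381 mA; share G_k/ΣG = 0.1926 → same result.)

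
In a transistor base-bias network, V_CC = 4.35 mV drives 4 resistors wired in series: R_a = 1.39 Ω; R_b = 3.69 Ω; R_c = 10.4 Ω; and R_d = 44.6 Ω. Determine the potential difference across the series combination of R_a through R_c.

V ≈ 1.12 mV

ΣR = 1.39 + 3.69 + 10.4 + 44.6 = 60.08 Ω.
R_{R_a..R_c} = 1.39 + 3.69 + 10.4 = 15.48 Ω.
V = V_CC · R/ΣR = 4.35 × 0.2577 = 1.121 mV.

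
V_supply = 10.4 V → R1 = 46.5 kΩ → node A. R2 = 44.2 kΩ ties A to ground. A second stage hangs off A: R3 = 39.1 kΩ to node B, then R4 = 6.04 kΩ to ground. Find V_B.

V_B ≈ 0.451 V

Looking into the second stage from A: R3 + R4 = 45.14 kΩ appears in parallel with R2.
Effective lower resistance at A: R2 ‖ 45.14 = 22.33 kΩ.
So V_A = 10.4 × 0.3244 = 3.374 V.
Stage 2 is unloaded, so V_B = V_A · R4/(R3+R4) = 3.374 × 6.04/45.14 = 0.4515 V.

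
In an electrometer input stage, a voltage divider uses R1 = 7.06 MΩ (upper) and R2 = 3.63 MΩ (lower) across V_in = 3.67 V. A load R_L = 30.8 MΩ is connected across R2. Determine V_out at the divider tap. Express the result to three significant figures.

V_out ≈ 1.16 V

The load sits in parallel with R2, giving an effective lower resistance R2' = R2·R_L/(R2+R_L) = 3.247 MΩ.
Voltage divider with the loaded lower leg: V_out = 3.67 × 3.247/(7.06 + 3.247) = 3.67 × 0.3150 = 1.156 V.
(Unloaded it would be 1.25 V; the load pulls it down.)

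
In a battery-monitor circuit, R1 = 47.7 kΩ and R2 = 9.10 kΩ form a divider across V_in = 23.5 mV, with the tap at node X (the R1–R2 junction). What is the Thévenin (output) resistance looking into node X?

R_th ≈ 7.64 kΩ

Zeroing V_in shorts the top of R1 to ground, so R_th = R1 ‖ R2 = 7.642 kΩ.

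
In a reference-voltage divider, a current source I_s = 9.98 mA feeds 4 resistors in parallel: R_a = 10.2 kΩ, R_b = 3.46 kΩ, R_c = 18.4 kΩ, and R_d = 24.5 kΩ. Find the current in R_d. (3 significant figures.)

ΣG = 1/10.2 + 1/3.46 + 1/18.4 + 1/24.5 = 0.4822.
Current divider: I(R_d) = I_s · G_k/ΣG = 9.98 × (0.04082/0.4822) = 9.98 × 0.08464 = 0.8447 mA.

I ≈ 0.845 mA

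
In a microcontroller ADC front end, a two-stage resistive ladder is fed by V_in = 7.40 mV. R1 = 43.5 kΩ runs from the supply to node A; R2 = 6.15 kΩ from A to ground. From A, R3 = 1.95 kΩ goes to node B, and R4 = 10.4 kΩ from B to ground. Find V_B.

V_B ≈ 0.537 mV

Node A sees R2 in parallel with the series input of stage 2, R3 + R4 = 12.35 kΩ.
R2 ‖ (R3+R4) = 4.106 kΩ.
V_A = 7.40 × 4.106/(43.5 + 4.106) = 0.6382 mV.
Stage 2 is unloaded, so V_B = V_A · R4/(R3+R4) = 0.6382 × 10.4/12.35 = 0.5374 mV.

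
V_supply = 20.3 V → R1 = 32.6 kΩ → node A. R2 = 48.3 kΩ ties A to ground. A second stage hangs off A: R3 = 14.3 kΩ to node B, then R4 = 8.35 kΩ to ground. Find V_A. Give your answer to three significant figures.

Node A sees R2 in parallel with the series input of stage 2, R3 + R4 = 22.65 kΩ.
R2 ‖ (R3+R4) = 15.42 kΩ.
First divider: V_A = V_supply · 15.42/(32.6 + 15.42) = 6.518 V.

V_A ≈ 6.52 V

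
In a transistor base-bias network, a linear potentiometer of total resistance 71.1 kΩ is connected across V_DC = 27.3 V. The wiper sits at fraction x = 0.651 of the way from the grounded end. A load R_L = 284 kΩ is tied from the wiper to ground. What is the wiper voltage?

The pot divides into 24.81 kΩ above the wiper and 46.29 kΩ below.
(x·R_p) ‖ R_L = 39.80 kΩ.
V_out = 27.3 × 39.80/(24.81 + 39.80) = 16.82 V.

V_out ≈ 16.8 V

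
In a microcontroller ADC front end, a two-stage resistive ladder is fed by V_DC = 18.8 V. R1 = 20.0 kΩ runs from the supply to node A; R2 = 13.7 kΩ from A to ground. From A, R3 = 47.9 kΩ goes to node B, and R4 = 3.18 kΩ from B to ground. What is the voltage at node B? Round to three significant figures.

V_B ≈ 0.410 V

The second stage (R3 + R4 = 51.08 kΩ) loads node A in parallel with R2.
R2 ‖ (R3+R4) = 10.80 kΩ.
V_A = 18.8 × 10.80/(20.0 + 10.80) = 6.593 V.
V_B = V_A × 0.06226 = 0.4105 V.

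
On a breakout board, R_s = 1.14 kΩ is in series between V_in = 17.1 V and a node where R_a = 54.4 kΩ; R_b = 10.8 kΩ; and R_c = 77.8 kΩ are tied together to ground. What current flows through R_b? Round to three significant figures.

Parallel bank: R_p = 1/(1/54.4 + 1/10.8 + 1/77.8) = 8.076 kΩ.
V_A = 17.1 × 8.076/9.216 = 14.98 V.
I(R_b) = V_A / R_b = 14.98/10.8 = 1.387 mA.
(Equivalently: I_total = 1.856 mA, then current-divider fraction G_k/ΣG = 0.7477.)

I ≈ 1.39 mA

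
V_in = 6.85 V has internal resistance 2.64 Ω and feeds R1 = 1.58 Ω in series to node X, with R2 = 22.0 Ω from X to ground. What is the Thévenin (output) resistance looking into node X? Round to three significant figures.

R1' = 2.64 + 1.58 = 4.220 Ω (source resistance + R1).
Looking into X with the source shorted: R_th = R1'·R2/(R1'+R2) = 4.220 × 22.0/26.22 = 3.541 Ω.

R_th ≈ 3.54 Ω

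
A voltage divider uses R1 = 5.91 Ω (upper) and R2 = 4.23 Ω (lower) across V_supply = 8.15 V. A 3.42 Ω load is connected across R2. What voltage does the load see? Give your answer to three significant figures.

First combine the lower leg with the load: R2 ‖ R_L = 1.891 Ω.
Voltage divider with the loaded lower leg: V_out = 8.15 × 1.891/(5.91 + 1.891) = 8.15 × 0.2424 = 1.976 V.
(Unloaded it would be 3.40 V; the load pulls it down.)

V_out ≈ 1.98 V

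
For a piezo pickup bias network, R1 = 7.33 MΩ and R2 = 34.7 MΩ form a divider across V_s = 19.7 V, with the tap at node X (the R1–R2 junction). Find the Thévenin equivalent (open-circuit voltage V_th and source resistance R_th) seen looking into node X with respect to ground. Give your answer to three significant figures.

V_th is the unloaded tap voltage: V_s · R2/(R1+R2) = 19.7 × 0.8256 = 16.26 V.
Looking into X with the source shorted: R_th = R1·R2/(R1+R2) = 7.330 × 34.7/42.03 = 6.052 MΩ.

V_th ≈ 16.3 V, R_th ≈ 6.05 MΩ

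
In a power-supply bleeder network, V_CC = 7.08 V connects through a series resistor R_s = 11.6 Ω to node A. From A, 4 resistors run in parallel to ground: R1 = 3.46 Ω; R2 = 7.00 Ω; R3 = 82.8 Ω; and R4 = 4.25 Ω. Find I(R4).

I ≈ 0.188 A

Equivalent of the parallel group: R_p = 1.472 Ω.
V_A by voltage divider: V_A = 7.08 × 1.472/(11.6 + 1.472) = 0.7974 V.
Branch current I = V_A/R4 = 0.7974/4.25 = 0.1876 A.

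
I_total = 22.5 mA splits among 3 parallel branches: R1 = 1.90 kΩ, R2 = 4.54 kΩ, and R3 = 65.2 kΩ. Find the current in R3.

I ≈ 0.453 mA

Total conductance ΣG = 1/1.90 + 1/4.54 + 1/65.2 = 0.7619 (units of 1/kΩ).
R3 takes the fraction G_k/ΣG = 0.01534/0.7619 = 0.02013, so I = 22.5 × 0.02013 = 0.4529 mA.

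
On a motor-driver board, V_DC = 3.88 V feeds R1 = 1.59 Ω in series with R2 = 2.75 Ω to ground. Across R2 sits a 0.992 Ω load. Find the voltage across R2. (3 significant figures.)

The load sits in parallel with R2, giving an effective lower resistance R2' = R2·R_L/(R2+R_L) = 0.7290 Ω.
Now apply the divider: V_out = 3.88 × 0.3144 = 1.220 V.
(Unloaded it would be 2.46 V; the load pulls it down.)

V_out ≈ 1.22 V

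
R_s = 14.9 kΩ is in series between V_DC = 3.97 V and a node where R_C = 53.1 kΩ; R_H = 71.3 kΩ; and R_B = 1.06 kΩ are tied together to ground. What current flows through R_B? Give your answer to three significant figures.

I ≈ 0.241 mA

Combine the parallel branches: R_p = (1/53.1 + 1/71.3 + 1/1.06)⁻¹ = 1.024 kΩ.
V_A by voltage divider: V_A = 3.97 × 1.024/(14.9 + 1.024) = 0.2554 V.
I(R_B) = V_A / R_B = 0.2554/1.06 = 0.2409 mA.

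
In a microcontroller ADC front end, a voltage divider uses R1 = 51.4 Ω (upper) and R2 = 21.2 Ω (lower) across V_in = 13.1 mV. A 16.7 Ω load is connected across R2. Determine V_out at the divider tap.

V_out ≈ 2.01 mV

The load sits in parallel with R2, giving an effective lower resistance R2' = R2·R_L/(R2+R_L) = 9.341 Ω.
Voltage divider with the loaded lower leg: V_out = 13.1 × 9.341/(51.4 + 9.341) = 13.1 × 0.1538 = 2.015 mV.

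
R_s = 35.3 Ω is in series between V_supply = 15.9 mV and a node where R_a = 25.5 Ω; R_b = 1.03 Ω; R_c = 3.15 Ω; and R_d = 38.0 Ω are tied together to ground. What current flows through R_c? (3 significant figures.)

I ≈ 0.103 mA

Parallel bank: R_p = 1/(1/25.5 + 1/1.03 + 1/3.15 + 1/38.0) = 0.7386 Ω.
V_A by voltage divider: V_A = 15.9 × 0.7386/(35.3 + 0.7386) = 0.3259 mV.
Branch current I = V_A/R_c = 0.3259/3.15 = 0.1035 mA.
(Check via current divider: I_total = 0.4412 mA; share G_k/ΣG = 0.2345 → same result.)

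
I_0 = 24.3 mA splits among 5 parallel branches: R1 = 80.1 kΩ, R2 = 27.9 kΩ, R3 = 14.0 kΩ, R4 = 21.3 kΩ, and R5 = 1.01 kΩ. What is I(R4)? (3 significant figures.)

I ≈ 0.986 mA

Total conductance ΣG = 1/80.1 + 1/27.9 + 1/14.0 + 1/21.3 + 1/1.01 = 1.157 (units of 1/kΩ).
R4 takes the fraction G_k/ΣG = 0.04695/1.157 = 0.04058, so I = 24.3 × 0.04058 = 0.9862 mA.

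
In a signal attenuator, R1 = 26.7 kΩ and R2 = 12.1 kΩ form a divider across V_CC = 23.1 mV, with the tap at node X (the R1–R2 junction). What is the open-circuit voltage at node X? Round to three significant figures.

V_th ≈ 7.20 mV

With X open, the divider is unloaded: V_th = 23.1 × 12.1/38.80 = 7.204 mV.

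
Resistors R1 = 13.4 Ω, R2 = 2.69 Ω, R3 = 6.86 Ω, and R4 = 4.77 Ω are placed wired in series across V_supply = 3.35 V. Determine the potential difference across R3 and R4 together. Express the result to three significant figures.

V ≈ 1.41 V

ΣR = 13.4 + 2.69 + 6.86 + 4.77 = 27.72 Ω.
R_{R3..R4} = 6.86 + 4.77 = 11.63 Ω.
V = V_supply · R/ΣR = 3.35 × 0.4196 = 1.406 V.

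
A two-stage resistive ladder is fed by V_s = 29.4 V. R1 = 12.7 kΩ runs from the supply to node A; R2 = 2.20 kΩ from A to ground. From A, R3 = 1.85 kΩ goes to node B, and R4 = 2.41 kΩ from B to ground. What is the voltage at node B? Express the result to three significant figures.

Node A sees R2 in parallel with the series input of stage 2, R3 + R4 = 4.260 kΩ.
Effective lower resistance at A: R2 ‖ 4.260 = 1.451 kΩ.
V_A = 29.4 × 1.451/(12.7 + 1.451) = 3.014 V.
Stage 2 is unloaded, so V_B = V_A · R4/(R3+R4) = 3.014 × 2.41/4.260 = 1.705 V.

V_B ≈ 1.71 V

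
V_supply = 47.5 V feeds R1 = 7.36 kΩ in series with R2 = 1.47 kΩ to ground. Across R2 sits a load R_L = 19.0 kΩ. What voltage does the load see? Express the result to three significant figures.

V_out ≈ 7.43 V

The load sits in parallel with R2, giving an effective lower resistance R2' = R2·R_L/(R2+R_L) = 1.364 kΩ.
Now apply the divider: V_out = 47.5 × 0.1564 = 7.429 V.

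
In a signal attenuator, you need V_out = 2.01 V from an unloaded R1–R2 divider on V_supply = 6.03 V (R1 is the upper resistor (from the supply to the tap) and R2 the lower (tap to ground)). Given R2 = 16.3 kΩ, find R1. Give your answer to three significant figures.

V_out/V_supply = R2/(R1+R2) = 0.3333.
Rearranging, R1 = R2·(1−k)/k = 16.3 × 2.000 = 32.60 kΩ.

R1 ≈ 32.6 kΩ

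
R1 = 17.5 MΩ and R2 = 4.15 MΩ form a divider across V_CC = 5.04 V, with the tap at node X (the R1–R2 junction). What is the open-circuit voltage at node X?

V_th ≈ 0.966 V

V_th is the unloaded tap voltage: V_CC · R2/(R1+R2) = 5.04 × 0.1917 = 0.9661 V.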